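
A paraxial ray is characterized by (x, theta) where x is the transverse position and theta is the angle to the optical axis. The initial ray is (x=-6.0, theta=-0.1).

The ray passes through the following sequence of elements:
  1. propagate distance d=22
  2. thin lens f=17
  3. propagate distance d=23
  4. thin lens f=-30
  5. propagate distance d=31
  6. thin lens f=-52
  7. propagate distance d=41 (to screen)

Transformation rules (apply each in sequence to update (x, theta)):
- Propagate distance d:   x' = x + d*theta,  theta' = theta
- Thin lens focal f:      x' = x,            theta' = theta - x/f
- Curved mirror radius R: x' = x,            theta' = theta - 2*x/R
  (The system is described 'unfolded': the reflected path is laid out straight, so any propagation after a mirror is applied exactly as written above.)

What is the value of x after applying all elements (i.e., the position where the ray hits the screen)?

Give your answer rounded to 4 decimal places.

Answer: 39.8475

Derivation:
Initial: x=-6.0000 theta=-0.1000
After 1 (propagate distance d=22): x=-8.2000 theta=-0.1000
After 2 (thin lens f=17): x=-8.2000 theta=13/34 (≈0.3824)
After 3 (propagate distance d=23): x=101/170 (≈0.5941) theta=13/34 (≈0.3824)
After 4 (thin lens f=-30): x=101/170 (≈0.5941) theta=2051/5100 (≈0.4022)
After 5 (propagate distance d=31): x=66611/5100 (≈13.0610) theta=2051/5100 (≈0.4022)
After 6 (thin lens f=-52): x=66611/5100 (≈13.0610) theta=173263/265200 (≈0.6533)
After 7 (propagate distance d=41 (to screen)): x=2113511/53040 (≈39.8475) theta=173263/265200 (≈0.6533)
Rounded to 4 decimal places: x = 39.8475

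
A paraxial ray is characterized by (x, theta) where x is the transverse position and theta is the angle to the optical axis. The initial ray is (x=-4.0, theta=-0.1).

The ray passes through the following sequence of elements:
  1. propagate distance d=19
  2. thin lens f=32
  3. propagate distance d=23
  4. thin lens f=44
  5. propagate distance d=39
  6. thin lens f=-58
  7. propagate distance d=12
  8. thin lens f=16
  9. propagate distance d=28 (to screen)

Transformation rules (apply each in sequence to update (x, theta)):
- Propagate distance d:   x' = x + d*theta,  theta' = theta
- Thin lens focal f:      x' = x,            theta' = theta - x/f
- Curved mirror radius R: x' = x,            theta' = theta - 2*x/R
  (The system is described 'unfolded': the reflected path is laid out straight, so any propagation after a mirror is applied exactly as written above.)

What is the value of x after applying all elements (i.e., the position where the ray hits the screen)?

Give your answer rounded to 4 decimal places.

Answer: 2.1129

Derivation:
Initial: x=-4.0000 theta=-0.1000
After 1 (propagate distance d=19): x=-5.9000 theta=-0.1000
After 2 (thin lens f=32): x=-5.9000 theta=27/320 (≈0.0844)
After 3 (propagate distance d=23): x=-1267/320 (≈-3.9594) theta=27/320 (≈0.0844)
After 4 (thin lens f=44): x=-1267/320 (≈-3.9594) theta=491/2816 (≈0.1744)
After 5 (propagate distance d=39): x=39997/14080 (≈2.8407) theta=491/2816 (≈0.1744)
After 6 (thin lens f=-58): x=39997/14080 (≈2.8407) theta=182387/816640 (≈0.2233)
After 7 (propagate distance d=12): x=450847/81664 (≈5.5208) theta=182387/816640 (≈0.2233)
After 8 (thin lens f=16): x=450847/81664 (≈5.5208) theta=-795139/6533120 (≈-0.1217)
After 9 (propagate distance d=28 (to screen)): x=3450967/1633280 (≈2.1129) theta=-795139/6533120 (≈-0.1217)
Rounded to 4 decimal places: x = 2.1129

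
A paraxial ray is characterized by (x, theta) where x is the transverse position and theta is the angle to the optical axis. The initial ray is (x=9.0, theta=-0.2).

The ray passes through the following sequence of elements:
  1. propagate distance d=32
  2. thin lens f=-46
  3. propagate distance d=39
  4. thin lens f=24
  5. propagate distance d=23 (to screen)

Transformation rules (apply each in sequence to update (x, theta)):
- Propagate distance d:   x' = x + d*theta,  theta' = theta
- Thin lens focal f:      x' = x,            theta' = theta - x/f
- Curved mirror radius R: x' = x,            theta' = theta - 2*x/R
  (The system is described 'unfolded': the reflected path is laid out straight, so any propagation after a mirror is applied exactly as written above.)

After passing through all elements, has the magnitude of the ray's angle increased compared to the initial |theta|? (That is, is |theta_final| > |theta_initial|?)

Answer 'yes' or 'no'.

Initial: x=9.0000 theta=-0.2000
After 1 (propagate distance d=32): x=2.6000 theta=-0.2000
After 2 (thin lens f=-46): x=2.6000 theta=-33/230 (≈-0.1435)
After 3 (propagate distance d=39): x=-689/230 (≈-2.9957) theta=-33/230 (≈-0.1435)
After 4 (thin lens f=24): x=-689/230 (≈-2.9957) theta=-103/5520 (≈-0.0187)
After 5 (propagate distance d=23 (to screen)): x=-3781/1104 (≈-3.4248) theta=-103/5520 (≈-0.0187)
|theta_initial|=0.2000 |theta_final|=103/5520 (≈0.0187) -> not increased

Answer: no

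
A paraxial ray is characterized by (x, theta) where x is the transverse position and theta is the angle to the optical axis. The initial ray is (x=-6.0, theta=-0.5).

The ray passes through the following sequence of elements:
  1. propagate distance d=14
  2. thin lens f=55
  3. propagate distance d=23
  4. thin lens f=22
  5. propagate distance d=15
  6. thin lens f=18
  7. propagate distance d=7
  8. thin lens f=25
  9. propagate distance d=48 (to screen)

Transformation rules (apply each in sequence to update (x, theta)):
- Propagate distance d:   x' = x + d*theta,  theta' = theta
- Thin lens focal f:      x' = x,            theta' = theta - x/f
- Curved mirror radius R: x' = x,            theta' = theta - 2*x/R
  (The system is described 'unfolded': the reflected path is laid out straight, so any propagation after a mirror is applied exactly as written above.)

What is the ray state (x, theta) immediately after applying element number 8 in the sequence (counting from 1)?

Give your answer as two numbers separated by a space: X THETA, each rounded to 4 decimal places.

Initial: x=-6.0000 theta=-0.5000
After 1 (propagate distance d=14): x=-13.0000 theta=-0.5000
After 2 (thin lens f=55): x=-13.0000 theta=-29/110 (≈-0.2636)
After 3 (propagate distance d=23): x=-2097/110 (≈-19.0636) theta=-29/110 (≈-0.2636)
After 4 (thin lens f=22): x=-2097/110 (≈-19.0636) theta=1459/2420 (≈0.6029)
After 5 (propagate distance d=15): x=-24249/2420 (≈-10.0202) theta=1459/2420 (≈0.6029)
After 6 (thin lens f=18): x=-24249/2420 (≈-10.0202) theta=16837/14520 (≈1.1596)
After 7 (propagate distance d=7): x=-5527/2904 (≈-1.9032) theta=16837/14520 (≈1.1596)
After 8 (thin lens f=25): x=-5527/2904 (≈-1.9032) theta=3738/3025 (≈1.2357)
Rounded to 4 decimal places: x = -1.9032, theta = 1.2357

Answer: -1.9032 1.2357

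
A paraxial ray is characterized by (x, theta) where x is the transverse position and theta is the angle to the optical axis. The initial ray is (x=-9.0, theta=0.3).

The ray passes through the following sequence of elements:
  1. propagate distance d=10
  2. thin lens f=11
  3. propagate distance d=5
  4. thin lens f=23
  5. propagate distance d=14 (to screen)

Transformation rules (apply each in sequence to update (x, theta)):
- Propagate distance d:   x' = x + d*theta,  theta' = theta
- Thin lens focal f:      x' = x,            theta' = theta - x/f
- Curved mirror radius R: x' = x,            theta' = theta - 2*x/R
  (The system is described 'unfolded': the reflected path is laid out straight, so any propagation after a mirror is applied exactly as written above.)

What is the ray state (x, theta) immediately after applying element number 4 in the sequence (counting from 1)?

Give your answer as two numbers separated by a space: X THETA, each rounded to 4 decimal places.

Answer: -1.7727 0.9225

Derivation:
Initial: x=-9.0000 theta=0.3000
After 1 (propagate distance d=10): x=-6.0000 theta=0.3000
After 2 (thin lens f=11): x=-6.0000 theta=93/110 (≈0.8455)
After 3 (propagate distance d=5): x=-39/22 (≈-1.7727) theta=93/110 (≈0.8455)
After 4 (thin lens f=23): x=-39/22 (≈-1.7727) theta=1167/1265 (≈0.9225)
Rounded to 4 decimal places: x = -1.7727, theta = 0.9225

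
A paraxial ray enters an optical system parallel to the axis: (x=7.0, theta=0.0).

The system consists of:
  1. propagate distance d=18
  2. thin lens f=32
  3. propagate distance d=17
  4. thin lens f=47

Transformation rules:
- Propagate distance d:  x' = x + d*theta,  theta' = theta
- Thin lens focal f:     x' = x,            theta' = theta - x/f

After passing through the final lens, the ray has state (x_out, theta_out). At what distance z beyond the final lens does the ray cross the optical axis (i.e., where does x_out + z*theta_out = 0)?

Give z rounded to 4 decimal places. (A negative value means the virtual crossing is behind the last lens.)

Initial: x=7.0000 theta=0.0000
After 1 (propagate distance d=18): x=7.0000 theta=0.0000
After 2 (thin lens f=32): x=7.0000 theta=-7/32 (≈-0.2188)
After 3 (propagate distance d=17): x=105/32 (≈3.2813) theta=-7/32 (≈-0.2188)
After 4 (thin lens f=47): x=105/32 (≈3.2813) theta=-217/752 (≈-0.2886)
z_focus = -x_out/theta_out = -(105/32)/(-217/752) = 705/62 ≈ 11.3710
Rounded to 4 decimal places: z = 11.3710

Answer: 11.3710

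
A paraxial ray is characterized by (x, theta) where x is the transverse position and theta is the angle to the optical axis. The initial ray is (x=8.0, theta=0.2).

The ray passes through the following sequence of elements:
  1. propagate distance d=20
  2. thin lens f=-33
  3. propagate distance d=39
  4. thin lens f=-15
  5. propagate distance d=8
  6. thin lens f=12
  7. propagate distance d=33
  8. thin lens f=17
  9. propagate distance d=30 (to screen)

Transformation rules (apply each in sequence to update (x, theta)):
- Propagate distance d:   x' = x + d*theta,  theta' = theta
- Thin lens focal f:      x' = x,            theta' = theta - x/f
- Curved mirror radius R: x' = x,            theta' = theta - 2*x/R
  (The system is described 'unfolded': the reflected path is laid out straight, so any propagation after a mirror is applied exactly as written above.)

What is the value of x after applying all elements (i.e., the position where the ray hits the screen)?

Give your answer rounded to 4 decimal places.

Initial: x=8.0000 theta=0.2000
After 1 (propagate distance d=20): x=12.0000 theta=0.2000
After 2 (thin lens f=-33): x=12.0000 theta=31/55 (≈0.5636)
After 3 (propagate distance d=39): x=1869/55 (≈33.9818) theta=31/55 (≈0.5636)
After 4 (thin lens f=-15): x=1869/55 (≈33.9818) theta=778/275 (≈2.8291)
After 5 (propagate distance d=8): x=15569/275 (≈56.6145) theta=778/275 (≈2.8291)
After 6 (thin lens f=12): x=15569/275 (≈56.6145) theta=-6233/3300 (≈-1.8888)
After 7 (propagate distance d=33): x=-6287/1100 (≈-5.7155) theta=-6233/3300 (≈-1.8888)
After 8 (thin lens f=17): x=-6287/1100 (≈-5.7155) theta=-871/561 (≈-1.5526)
After 9 (propagate distance d=30 (to screen)): x=-977879/18700 (≈-52.2930) theta=-871/561 (≈-1.5526)
Rounded to 4 decimal places: x = -52.2930

Answer: -52.2930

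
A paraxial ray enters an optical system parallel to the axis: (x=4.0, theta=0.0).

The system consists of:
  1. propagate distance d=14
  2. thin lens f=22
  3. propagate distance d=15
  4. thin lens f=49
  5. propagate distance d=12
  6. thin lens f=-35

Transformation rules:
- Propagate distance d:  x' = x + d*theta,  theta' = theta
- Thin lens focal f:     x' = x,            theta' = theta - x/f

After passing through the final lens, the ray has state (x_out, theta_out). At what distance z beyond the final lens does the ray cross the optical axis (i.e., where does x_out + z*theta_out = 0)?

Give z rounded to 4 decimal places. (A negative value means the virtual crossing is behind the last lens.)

Initial: x=4.0000 theta=0.0000
After 1 (propagate distance d=14): x=4.0000 theta=0.0000
After 2 (thin lens f=22): x=4.0000 theta=-2/11 (≈-0.1818)
After 3 (propagate distance d=15): x=14/11 (≈1.2727) theta=-2/11 (≈-0.1818)
After 4 (thin lens f=49): x=14/11 (≈1.2727) theta=-16/77 (≈-0.2078)
After 5 (propagate distance d=12): x=-94/77 (≈-1.2208) theta=-16/77 (≈-0.2078)
After 6 (thin lens f=-35): x=-94/77 (≈-1.2208) theta=-654/2695 (≈-0.2427)
z_focus = -x_out/theta_out = -(-94/77)/(-654/2695) = -1645/327 ≈ -5.0306
Rounded to 4 decimal places: z = -5.0306

Answer: -5.0306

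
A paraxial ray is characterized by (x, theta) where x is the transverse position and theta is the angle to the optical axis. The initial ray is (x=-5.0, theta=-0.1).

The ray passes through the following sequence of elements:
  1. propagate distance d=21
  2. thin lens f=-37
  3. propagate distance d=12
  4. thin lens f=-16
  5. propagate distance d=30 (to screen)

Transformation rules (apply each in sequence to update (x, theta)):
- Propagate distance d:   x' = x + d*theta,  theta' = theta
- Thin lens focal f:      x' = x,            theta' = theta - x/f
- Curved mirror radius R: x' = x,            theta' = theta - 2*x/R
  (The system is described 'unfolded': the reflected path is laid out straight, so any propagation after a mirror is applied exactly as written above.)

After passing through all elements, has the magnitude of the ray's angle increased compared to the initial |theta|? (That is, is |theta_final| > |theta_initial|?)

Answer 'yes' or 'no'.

Answer: yes

Derivation:
Initial: x=-5.0000 theta=-0.1000
After 1 (propagate distance d=21): x=-7.1000 theta=-0.1000
After 2 (thin lens f=-37): x=-7.1000 theta=-54/185 (≈-0.2919)
After 3 (propagate distance d=12): x=-3923/370 (≈-10.6027) theta=-54/185 (≈-0.2919)
After 4 (thin lens f=-16): x=-3923/370 (≈-10.6027) theta=-5651/5920 (≈-0.9546)
After 5 (propagate distance d=30 (to screen)): x=-116149/2960 (≈-39.2395) theta=-5651/5920 (≈-0.9546)
|theta_initial|=0.1000 |theta_final|=5651/5920 (≈0.9546) -> increased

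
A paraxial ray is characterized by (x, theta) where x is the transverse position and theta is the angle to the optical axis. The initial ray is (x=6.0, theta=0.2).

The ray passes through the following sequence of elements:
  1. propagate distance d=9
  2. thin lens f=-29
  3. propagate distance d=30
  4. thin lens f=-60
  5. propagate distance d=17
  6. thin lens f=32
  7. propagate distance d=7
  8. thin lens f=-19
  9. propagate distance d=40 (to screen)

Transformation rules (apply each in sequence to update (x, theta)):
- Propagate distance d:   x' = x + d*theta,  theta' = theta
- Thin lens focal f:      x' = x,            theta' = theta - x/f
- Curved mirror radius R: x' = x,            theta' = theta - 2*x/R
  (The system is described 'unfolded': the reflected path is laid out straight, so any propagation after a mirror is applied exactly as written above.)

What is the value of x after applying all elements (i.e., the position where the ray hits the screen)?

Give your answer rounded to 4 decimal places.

Answer: 93.8342

Derivation:
Initial: x=6.0000 theta=0.2000
After 1 (propagate distance d=9): x=7.8000 theta=0.2000
After 2 (thin lens f=-29): x=7.8000 theta=68/145 (≈0.4690)
After 3 (propagate distance d=30): x=3171/145 (≈21.8690) theta=68/145 (≈0.4690)
After 4 (thin lens f=-60): x=3171/145 (≈21.8690) theta=2417/2900 (≈0.8334)
After 5 (propagate distance d=17): x=104509/2900 (≈36.0376) theta=2417/2900 (≈0.8334)
After 6 (thin lens f=32): x=104509/2900 (≈36.0376) theta=-5433/18560 (≈-0.2927)
After 7 (propagate distance d=7): x=3154133/92800 (≈33.9885) theta=-5433/18560 (≈-0.2927)
After 8 (thin lens f=-19): x=3154133/92800 (≈33.9885) theta=69421/46400 (≈1.4961)
After 9 (propagate distance d=40 (to screen)): x=8707813/92800 (≈93.8342) theta=69421/46400 (≈1.4961)
Rounded to 4 decimal places: x = 93.8342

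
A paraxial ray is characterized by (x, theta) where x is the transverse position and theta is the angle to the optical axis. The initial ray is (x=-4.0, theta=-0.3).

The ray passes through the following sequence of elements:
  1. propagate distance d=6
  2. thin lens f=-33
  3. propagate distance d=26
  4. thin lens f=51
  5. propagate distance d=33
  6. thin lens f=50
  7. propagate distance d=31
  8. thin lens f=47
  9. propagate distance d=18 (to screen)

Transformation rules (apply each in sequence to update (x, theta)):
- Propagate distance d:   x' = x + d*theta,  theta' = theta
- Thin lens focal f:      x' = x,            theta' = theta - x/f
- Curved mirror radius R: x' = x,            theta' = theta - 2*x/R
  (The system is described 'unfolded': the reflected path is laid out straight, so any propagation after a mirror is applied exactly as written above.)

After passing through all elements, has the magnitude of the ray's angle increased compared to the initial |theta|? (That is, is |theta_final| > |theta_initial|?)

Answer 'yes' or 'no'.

Answer: yes

Derivation:
Initial: x=-4.0000 theta=-0.3000
After 1 (propagate distance d=6): x=-5.8000 theta=-0.3000
After 2 (thin lens f=-33): x=-5.8000 theta=-157/330 (≈-0.4758)
After 3 (propagate distance d=26): x=-2998/165 (≈-18.1697) theta=-157/330 (≈-0.4758)
After 4 (thin lens f=51): x=-2998/165 (≈-18.1697) theta=-2011/16830 (≈-0.1195)
After 5 (propagate distance d=33): x=-41351/1870 (≈-22.1128) theta=-2011/16830 (≈-0.1195)
After 6 (thin lens f=50): x=-41351/1870 (≈-22.1128) theta=15977/49500 (≈0.3228)
After 7 (propagate distance d=31): x=-10188071/841500 (≈-12.1070) theta=15977/49500 (≈0.3228)
After 8 (thin lens f=47): x=-10188071/841500 (≈-12.1070) theta=11476847/19775250 (≈0.5804)
After 9 (propagate distance d=18 (to screen)): x=-13134569/7910100 (≈-1.6605) theta=11476847/19775250 (≈0.5804)
|theta_initial|=0.3000 |theta_final|=11476847/19775250 (≈0.5804) -> increased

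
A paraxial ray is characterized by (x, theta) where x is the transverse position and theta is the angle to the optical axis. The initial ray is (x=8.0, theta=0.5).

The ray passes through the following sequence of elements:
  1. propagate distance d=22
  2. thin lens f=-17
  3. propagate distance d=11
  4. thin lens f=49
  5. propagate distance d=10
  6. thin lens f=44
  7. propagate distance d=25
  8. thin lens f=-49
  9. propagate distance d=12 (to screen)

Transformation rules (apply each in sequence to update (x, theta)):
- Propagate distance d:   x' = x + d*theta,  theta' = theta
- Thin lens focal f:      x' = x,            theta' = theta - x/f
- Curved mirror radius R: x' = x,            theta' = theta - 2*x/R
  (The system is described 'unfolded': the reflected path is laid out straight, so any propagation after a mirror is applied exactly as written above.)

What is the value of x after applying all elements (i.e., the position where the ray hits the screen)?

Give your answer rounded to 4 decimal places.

Answer: 49.4164

Derivation:
Initial: x=8.0000 theta=0.5000
After 1 (propagate distance d=22): x=19.0000 theta=0.5000
After 2 (thin lens f=-17): x=19.0000 theta=55/34 (≈1.6176)
After 3 (propagate distance d=11): x=1251/34 (≈36.7941) theta=55/34 (≈1.6176)
After 4 (thin lens f=49): x=1251/34 (≈36.7941) theta=722/833 (≈0.8667)
After 5 (propagate distance d=10): x=75739/1666 (≈45.4616) theta=722/833 (≈0.8667)
After 6 (thin lens f=44): x=75739/1666 (≈45.4616) theta=-12203/73304 (≈-0.1665)
After 7 (propagate distance d=25): x=3027441/73304 (≈41.2998) theta=-12203/73304 (≈-0.1665)
After 8 (thin lens f=-49): x=3027441/73304 (≈41.2998) theta=1214747/1795948 (≈0.6764)
After 9 (propagate distance d=12 (to screen)): x=177498537/3591896 (≈49.4164) theta=1214747/1795948 (≈0.6764)
Rounded to 4 decimal places: x = 49.4164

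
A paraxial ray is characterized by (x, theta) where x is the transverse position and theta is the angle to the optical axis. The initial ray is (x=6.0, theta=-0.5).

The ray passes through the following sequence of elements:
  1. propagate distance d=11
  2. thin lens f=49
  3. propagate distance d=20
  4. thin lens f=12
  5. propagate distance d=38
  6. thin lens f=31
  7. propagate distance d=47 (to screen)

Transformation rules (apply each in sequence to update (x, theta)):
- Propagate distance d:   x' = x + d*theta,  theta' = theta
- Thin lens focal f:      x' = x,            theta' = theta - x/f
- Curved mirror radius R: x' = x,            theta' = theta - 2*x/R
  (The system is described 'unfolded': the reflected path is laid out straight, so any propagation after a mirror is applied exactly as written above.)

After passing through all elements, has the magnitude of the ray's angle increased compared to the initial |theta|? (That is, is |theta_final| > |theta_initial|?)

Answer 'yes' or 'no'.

Initial: x=6.0000 theta=-0.5000
After 1 (propagate distance d=11): x=0.5000 theta=-0.5000
After 2 (thin lens f=49): x=0.5000 theta=-25/49 (≈-0.5102)
After 3 (propagate distance d=20): x=-951/98 (≈-9.7041) theta=-25/49 (≈-0.5102)
After 4 (thin lens f=12): x=-951/98 (≈-9.7041) theta=117/392 (≈0.2985)
After 5 (propagate distance d=38): x=321/196 (≈1.6378) theta=117/392 (≈0.2985)
After 6 (thin lens f=31): x=321/196 (≈1.6378) theta=2985/12152 (≈0.2456)
After 7 (propagate distance d=47 (to screen)): x=160197/12152 (≈13.1828) theta=2985/12152 (≈0.2456)
|theta_initial|=0.5000 |theta_final|=2985/12152 (≈0.2456) -> not increased

Answer: no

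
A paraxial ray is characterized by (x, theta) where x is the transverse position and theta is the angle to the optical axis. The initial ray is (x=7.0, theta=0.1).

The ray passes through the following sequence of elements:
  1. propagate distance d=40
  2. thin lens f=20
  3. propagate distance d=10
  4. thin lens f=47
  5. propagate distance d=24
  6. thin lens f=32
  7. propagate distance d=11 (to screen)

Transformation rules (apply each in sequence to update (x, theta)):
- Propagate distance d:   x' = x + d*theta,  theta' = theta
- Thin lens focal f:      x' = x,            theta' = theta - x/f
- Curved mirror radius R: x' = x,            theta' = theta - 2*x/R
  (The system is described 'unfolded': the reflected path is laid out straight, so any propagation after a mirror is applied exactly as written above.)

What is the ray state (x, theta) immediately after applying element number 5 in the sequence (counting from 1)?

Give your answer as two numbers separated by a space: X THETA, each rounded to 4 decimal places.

Initial: x=7.0000 theta=0.1000
After 1 (propagate distance d=40): x=11.0000 theta=0.1000
After 2 (thin lens f=20): x=11.0000 theta=-0.4500
After 3 (propagate distance d=10): x=6.5000 theta=-0.4500
After 4 (thin lens f=47): x=6.5000 theta=-553/940 (≈-0.5883)
After 5 (propagate distance d=24): x=-3581/470 (≈-7.6191) theta=-553/940 (≈-0.5883)
Rounded to 4 decimal places: x = -7.6191, theta = -0.5883

Answer: -7.6191 -0.5883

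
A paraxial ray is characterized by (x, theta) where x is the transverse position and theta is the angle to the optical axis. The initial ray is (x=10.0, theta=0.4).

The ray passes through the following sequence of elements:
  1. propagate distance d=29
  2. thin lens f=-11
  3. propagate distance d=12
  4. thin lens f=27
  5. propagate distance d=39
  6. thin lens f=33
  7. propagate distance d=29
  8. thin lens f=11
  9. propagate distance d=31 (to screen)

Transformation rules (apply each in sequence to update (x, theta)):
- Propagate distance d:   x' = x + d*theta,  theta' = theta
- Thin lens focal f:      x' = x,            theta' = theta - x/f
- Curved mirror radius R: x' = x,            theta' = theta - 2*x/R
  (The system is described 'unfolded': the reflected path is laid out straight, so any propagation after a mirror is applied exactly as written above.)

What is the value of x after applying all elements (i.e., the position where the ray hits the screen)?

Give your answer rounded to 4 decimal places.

Initial: x=10.0000 theta=0.4000
After 1 (propagate distance d=29): x=21.6000 theta=0.4000
After 2 (thin lens f=-11): x=21.6000 theta=26/11 (≈2.3636)
After 3 (propagate distance d=12): x=2748/55 (≈49.9636) theta=26/11 (≈2.3636)
After 4 (thin lens f=27): x=2748/55 (≈49.9636) theta=254/495 (≈0.5131)
After 5 (propagate distance d=39): x=11546/165 (≈69.9758) theta=254/495 (≈0.5131)
After 6 (thin lens f=33): x=11546/165 (≈69.9758) theta=-8752/5445 (≈-1.6073)
After 7 (propagate distance d=29): x=25442/1089 (≈23.3627) theta=-8752/5445 (≈-1.6073)
After 8 (thin lens f=11): x=25442/1089 (≈23.3627) theta=-74494/19965 (≈-3.7312)
After 9 (propagate distance d=31 (to screen)): x=-5528632/59895 (≈-92.3054) theta=-74494/19965 (≈-3.7312)
Rounded to 4 decimal places: x = -92.3054

Answer: -92.3054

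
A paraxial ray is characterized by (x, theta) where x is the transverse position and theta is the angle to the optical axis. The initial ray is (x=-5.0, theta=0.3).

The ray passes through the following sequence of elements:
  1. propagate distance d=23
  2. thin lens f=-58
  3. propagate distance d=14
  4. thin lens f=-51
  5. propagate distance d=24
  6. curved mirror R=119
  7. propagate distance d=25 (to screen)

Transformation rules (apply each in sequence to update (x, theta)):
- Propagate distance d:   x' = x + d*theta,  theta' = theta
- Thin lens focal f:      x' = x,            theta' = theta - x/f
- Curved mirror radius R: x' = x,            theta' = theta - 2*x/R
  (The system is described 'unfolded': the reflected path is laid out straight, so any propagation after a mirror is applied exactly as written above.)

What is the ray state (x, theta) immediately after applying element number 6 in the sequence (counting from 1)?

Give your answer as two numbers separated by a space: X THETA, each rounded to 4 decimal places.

Initial: x=-5.0000 theta=0.3000
After 1 (propagate distance d=23): x=1.9000 theta=0.3000
After 2 (thin lens f=-58): x=1.9000 theta=193/580 (≈0.3328)
After 3 (propagate distance d=14): x=951/145 (≈6.5586) theta=193/580 (≈0.3328)
After 4 (thin lens f=-51): x=951/145 (≈6.5586) theta=4549/9860 (≈0.4614)
After 5 (propagate distance d=24): x=43461/2465 (≈17.6312) theta=4549/9860 (≈0.4614)
After 6 (curved mirror R=119): x=43461/2465 (≈17.6312) theta=193643/1173340 (≈0.1650)
Rounded to 4 decimal places: x = 17.6312, theta = 0.1650

Answer: 17.6312 0.1650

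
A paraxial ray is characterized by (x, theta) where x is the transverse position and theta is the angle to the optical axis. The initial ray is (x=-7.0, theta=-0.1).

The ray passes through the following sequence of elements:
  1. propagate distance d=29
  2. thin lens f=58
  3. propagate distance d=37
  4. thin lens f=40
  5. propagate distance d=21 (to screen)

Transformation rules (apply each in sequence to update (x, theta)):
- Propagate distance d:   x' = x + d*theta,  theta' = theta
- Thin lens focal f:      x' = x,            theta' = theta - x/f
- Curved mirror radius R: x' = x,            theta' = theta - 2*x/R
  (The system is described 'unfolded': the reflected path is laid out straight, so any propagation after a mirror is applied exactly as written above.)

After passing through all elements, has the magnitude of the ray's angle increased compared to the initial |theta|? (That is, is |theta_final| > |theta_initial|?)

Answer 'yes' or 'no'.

Initial: x=-7.0000 theta=-0.1000
After 1 (propagate distance d=29): x=-9.9000 theta=-0.1000
After 2 (thin lens f=58): x=-9.9000 theta=41/580 (≈0.0707)
After 3 (propagate distance d=37): x=-845/116 (≈-7.2845) theta=41/580 (≈0.0707)
After 4 (thin lens f=40): x=-845/116 (≈-7.2845) theta=1173/4640 (≈0.2528)
After 5 (propagate distance d=21 (to screen)): x=-9167/4640 (≈-1.9756) theta=1173/4640 (≈0.2528)
|theta_initial|=0.1000 |theta_final|=1173/4640 (≈0.2528) -> increased

Answer: yes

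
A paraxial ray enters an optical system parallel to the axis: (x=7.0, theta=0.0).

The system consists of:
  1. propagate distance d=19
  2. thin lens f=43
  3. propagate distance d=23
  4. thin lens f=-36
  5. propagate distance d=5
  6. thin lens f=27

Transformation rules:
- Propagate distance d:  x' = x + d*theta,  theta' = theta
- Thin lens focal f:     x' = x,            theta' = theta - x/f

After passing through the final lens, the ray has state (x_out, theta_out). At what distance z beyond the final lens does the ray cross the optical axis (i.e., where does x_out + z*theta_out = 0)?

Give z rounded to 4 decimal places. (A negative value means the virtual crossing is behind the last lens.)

Answer: 16.1194

Derivation:
Initial: x=7.0000 theta=0.0000
After 1 (propagate distance d=19): x=7.0000 theta=0.0000
After 2 (thin lens f=43): x=7.0000 theta=-7/43 (≈-0.1628)
After 3 (propagate distance d=23): x=140/43 (≈3.2558) theta=-7/43 (≈-0.1628)
After 4 (thin lens f=-36): x=140/43 (≈3.2558) theta=-28/387 (≈-0.0724)
After 5 (propagate distance d=5): x=1120/387 (≈2.8941) theta=-28/387 (≈-0.0724)
After 6 (thin lens f=27): x=1120/387 (≈2.8941) theta=-1876/10449 (≈-0.1795)
z_focus = -x_out/theta_out = -(1120/387)/(-1876/10449) = 1080/67 ≈ 16.1194
Rounded to 4 decimal places: z = 16.1194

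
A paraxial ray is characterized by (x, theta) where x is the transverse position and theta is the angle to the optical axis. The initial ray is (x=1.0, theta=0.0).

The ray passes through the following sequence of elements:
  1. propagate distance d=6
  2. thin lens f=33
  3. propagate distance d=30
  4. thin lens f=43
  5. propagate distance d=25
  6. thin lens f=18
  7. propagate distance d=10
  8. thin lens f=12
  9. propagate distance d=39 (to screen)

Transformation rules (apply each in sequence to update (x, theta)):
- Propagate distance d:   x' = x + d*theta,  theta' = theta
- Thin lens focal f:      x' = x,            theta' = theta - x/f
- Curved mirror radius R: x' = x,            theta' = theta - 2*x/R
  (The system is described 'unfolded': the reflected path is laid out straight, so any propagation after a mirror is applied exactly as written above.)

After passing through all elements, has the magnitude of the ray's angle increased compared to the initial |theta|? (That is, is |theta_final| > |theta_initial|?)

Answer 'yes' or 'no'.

Answer: yes

Derivation:
Initial: x=1.0000 theta=0.0000
After 1 (propagate distance d=6): x=1.0000 theta=0.0000
After 2 (thin lens f=33): x=1.0000 theta=-1/33 (≈-0.0303)
After 3 (propagate distance d=30): x=1/11 (≈0.0909) theta=-1/33 (≈-0.0303)
After 4 (thin lens f=43): x=1/11 (≈0.0909) theta=-46/1419 (≈-0.0324)
After 5 (propagate distance d=25): x=-1021/1419 (≈-0.7195) theta=-46/1419 (≈-0.0324)
After 6 (thin lens f=18): x=-1021/1419 (≈-0.7195) theta=193/25542 (≈0.0076)
After 7 (propagate distance d=10): x=-8224/12771 (≈-0.6440) theta=193/25542 (≈0.0076)
After 8 (thin lens f=12): x=-8224/12771 (≈-0.6440) theta=4691/76626 (≈0.0612)
After 9 (propagate distance d=39 (to screen)): x=14845/8514 (≈1.7436) theta=4691/76626 (≈0.0612)
|theta_initial|=0.0000 |theta_final|=4691/76626 (≈0.0612) -> increased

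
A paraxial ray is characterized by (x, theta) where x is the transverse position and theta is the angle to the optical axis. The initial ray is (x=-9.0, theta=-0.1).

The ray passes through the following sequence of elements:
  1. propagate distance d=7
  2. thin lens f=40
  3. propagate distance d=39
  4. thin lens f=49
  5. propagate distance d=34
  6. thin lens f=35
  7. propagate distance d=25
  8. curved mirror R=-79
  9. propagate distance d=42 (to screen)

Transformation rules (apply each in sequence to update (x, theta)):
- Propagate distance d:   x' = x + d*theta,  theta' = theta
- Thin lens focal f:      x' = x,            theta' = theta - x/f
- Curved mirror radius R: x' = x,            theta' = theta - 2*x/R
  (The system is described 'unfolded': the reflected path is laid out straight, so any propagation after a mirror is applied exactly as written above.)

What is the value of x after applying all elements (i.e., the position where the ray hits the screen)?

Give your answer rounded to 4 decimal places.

Answer: 19.0633

Derivation:
Initial: x=-9.0000 theta=-0.1000
After 1 (propagate distance d=7): x=-9.7000 theta=-0.1000
After 2 (thin lens f=40): x=-9.7000 theta=0.1425
After 3 (propagate distance d=39): x=-4.1425 theta=0.1425
After 4 (thin lens f=49): x=-4.1425 theta=89/392 (≈0.2270)
After 5 (propagate distance d=34): x=70107/19600 (≈3.5769) theta=89/392 (≈0.2270)
After 6 (thin lens f=35): x=70107/19600 (≈3.5769) theta=85643/686000 (≈0.1248)
After 7 (propagate distance d=25): x=229741/34300 (≈6.6980) theta=85643/686000 (≈0.1248)
After 8 (curved mirror R=-79): x=229741/34300 (≈6.6980) theta=15955437/54194000 (≈0.2944)
After 9 (propagate distance d=42 (to screen)): x=516559567/27097000 (≈19.0633) theta=15955437/54194000 (≈0.2944)
Rounded to 4 decimal places: x = 19.0633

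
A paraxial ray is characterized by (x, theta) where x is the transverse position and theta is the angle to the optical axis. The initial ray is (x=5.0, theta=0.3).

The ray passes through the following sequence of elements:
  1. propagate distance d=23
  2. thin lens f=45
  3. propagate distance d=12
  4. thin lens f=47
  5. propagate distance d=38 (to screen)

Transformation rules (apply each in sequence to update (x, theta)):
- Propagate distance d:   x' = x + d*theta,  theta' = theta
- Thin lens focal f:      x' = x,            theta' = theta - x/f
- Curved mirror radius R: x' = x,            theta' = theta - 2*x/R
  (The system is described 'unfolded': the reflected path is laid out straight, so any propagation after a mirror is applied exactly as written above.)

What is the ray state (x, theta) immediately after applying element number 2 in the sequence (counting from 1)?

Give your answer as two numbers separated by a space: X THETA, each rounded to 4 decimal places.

Initial: x=5.0000 theta=0.3000
After 1 (propagate distance d=23): x=11.9000 theta=0.3000
After 2 (thin lens f=45): x=11.9000 theta=8/225 (≈0.0356)
Rounded to 4 decimal places: x = 11.9000, theta = 0.0356

Answer: 11.9000 0.0356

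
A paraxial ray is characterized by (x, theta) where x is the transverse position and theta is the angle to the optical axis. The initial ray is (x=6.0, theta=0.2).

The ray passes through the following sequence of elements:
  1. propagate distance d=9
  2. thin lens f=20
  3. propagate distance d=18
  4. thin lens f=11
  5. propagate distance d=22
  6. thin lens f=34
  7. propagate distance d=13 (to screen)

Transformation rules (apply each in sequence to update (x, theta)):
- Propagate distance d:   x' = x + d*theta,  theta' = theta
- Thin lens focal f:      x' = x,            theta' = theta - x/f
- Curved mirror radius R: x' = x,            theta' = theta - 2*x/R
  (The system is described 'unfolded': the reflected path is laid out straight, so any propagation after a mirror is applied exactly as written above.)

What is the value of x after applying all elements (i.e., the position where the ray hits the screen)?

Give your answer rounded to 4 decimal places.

Answer: -12.9334

Derivation:
Initial: x=6.0000 theta=0.2000
After 1 (propagate distance d=9): x=7.8000 theta=0.2000
After 2 (thin lens f=20): x=7.8000 theta=-0.1900
After 3 (propagate distance d=18): x=4.3800 theta=-0.1900
After 4 (thin lens f=11): x=4.3800 theta=-647/1100 (≈-0.5882)
After 5 (propagate distance d=22): x=-8.5600 theta=-647/1100 (≈-0.5882)
After 6 (thin lens f=34): x=-8.5600 theta=-6291/18700 (≈-0.3364)
After 7 (propagate distance d=13 (to screen)): x=-48371/3740 (≈-12.9334) theta=-6291/18700 (≈-0.3364)
Rounded to 4 decimal places: x = -12.9334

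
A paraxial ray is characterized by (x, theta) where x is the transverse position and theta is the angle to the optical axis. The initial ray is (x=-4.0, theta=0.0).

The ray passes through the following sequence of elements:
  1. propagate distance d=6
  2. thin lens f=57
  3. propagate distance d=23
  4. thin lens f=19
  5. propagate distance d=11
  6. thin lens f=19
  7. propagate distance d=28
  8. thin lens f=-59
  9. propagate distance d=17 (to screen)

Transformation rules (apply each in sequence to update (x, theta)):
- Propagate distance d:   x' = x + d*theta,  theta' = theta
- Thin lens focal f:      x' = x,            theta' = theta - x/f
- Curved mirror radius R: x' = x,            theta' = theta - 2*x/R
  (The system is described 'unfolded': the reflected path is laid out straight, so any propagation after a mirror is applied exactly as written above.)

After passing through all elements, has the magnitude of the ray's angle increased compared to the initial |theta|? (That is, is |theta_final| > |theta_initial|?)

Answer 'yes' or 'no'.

Initial: x=-4.0000 theta=0.0000
After 1 (propagate distance d=6): x=-4.0000 theta=0.0000
After 2 (thin lens f=57): x=-4.0000 theta=4/57 (≈0.0702)
After 3 (propagate distance d=23): x=-136/57 (≈-2.3860) theta=4/57 (≈0.0702)
After 4 (thin lens f=19): x=-136/57 (≈-2.3860) theta=212/1083 (≈0.1958)
After 5 (propagate distance d=11): x=-84/361 (≈-0.2327) theta=212/1083 (≈0.1958)
After 6 (thin lens f=19): x=-84/361 (≈-0.2327) theta=4280/20577 (≈0.2080)
After 7 (propagate distance d=28): x=115052/20577 (≈5.5913) theta=4280/20577 (≈0.2080)
After 8 (thin lens f=-59): x=115052/20577 (≈5.5913) theta=122524/404681 (≈0.3028)
After 9 (propagate distance d=17 (to screen)): x=13036792/1214043 (≈10.7383) theta=122524/404681 (≈0.3028)
|theta_initial|=0.0000 |theta_final|=122524/404681 (≈0.3028) -> increased

Answer: yes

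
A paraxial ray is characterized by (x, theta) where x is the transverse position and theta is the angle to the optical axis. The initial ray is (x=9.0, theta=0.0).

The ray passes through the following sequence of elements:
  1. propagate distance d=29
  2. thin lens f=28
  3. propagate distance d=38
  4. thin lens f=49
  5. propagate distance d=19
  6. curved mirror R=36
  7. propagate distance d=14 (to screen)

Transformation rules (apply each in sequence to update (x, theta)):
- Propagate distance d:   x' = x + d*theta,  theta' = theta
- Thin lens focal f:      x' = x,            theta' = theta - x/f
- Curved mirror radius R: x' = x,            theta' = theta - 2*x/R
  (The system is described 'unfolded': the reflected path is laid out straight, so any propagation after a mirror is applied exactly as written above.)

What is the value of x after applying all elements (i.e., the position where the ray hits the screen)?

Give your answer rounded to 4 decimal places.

Initial: x=9.0000 theta=0.0000
After 1 (propagate distance d=29): x=9.0000 theta=0.0000
After 2 (thin lens f=28): x=9.0000 theta=-9/28 (≈-0.3214)
After 3 (propagate distance d=38): x=-45/14 (≈-3.2143) theta=-9/28 (≈-0.3214)
After 4 (thin lens f=49): x=-45/14 (≈-3.2143) theta=-351/1372 (≈-0.2558)
After 5 (propagate distance d=19): x=-11079/1372 (≈-8.0751) theta=-351/1372 (≈-0.2558)
After 6 (curved mirror R=36): x=-11079/1372 (≈-8.0751) theta=529/2744 (≈0.1928)
After 7 (propagate distance d=14 (to screen)): x=-1844/343 (≈-5.3761) theta=529/2744 (≈0.1928)
Rounded to 4 decimal places: x = -5.3761

Answer: -5.3761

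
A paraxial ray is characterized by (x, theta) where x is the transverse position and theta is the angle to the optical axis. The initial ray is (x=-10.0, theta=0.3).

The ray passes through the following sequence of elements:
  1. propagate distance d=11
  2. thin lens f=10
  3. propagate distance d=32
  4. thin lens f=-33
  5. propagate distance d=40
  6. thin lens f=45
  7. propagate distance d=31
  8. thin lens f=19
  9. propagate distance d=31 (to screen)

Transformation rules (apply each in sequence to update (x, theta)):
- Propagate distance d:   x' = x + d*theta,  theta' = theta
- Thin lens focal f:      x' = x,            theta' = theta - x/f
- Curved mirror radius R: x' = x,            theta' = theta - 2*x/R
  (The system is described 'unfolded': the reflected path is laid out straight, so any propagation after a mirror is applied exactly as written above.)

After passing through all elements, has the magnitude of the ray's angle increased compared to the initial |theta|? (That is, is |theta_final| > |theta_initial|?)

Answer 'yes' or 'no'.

Initial: x=-10.0000 theta=0.3000
After 1 (propagate distance d=11): x=-6.7000 theta=0.3000
After 2 (thin lens f=10): x=-6.7000 theta=0.9700
After 3 (propagate distance d=32): x=24.3400 theta=0.9700
After 4 (thin lens f=-33): x=24.3400 theta=1127/660 (≈1.7076)
After 5 (propagate distance d=40): x=152861/1650 (≈92.6430) theta=1127/660 (≈1.7076)
After 6 (thin lens f=45): x=152861/1650 (≈92.6430) theta=-52147/148500 (≈-0.3512)
After 7 (propagate distance d=31): x=12140933/148500 (≈81.7571) theta=-52147/148500 (≈-0.3512)
After 8 (thin lens f=19): x=12140933/148500 (≈81.7571) theta=-2188621/470250 (≈-4.6542)
After 9 (propagate distance d=31 (to screen)): x=-16036889/256500 (≈-62.5220) theta=-2188621/470250 (≈-4.6542)
|theta_initial|=0.3000 |theta_final|=2188621/470250 (≈4.6542) -> increased

Answer: yes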